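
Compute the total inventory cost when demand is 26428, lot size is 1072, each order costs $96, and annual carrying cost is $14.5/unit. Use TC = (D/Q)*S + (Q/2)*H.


TC = 26428/1072 * 96 + 1072/2 * 14.5

$10138.69


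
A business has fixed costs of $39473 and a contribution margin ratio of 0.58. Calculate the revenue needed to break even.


Formula: BER = Fixed Costs / Contribution Margin Ratio
BER = $39473 / 0.58
BER = $68056.90 (to the nearest cent)

$68056.90


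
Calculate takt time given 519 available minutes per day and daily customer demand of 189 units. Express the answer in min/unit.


Formula: Takt Time = Available Production Time / Customer Demand
Takt = 519 min/day / 189 units/day
Takt = 2.75 min/unit

2.75 min/unit


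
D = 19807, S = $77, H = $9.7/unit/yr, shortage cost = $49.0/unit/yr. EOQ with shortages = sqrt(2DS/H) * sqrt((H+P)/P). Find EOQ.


Formula: EOQ* = sqrt(2DS/H) * sqrt((H+P)/P)
Base EOQ = sqrt(2*19807*77/9.7) = 560.77 units
Correction = sqrt((9.7+49.0)/49.0) = 1.09451
EOQ* = 560.77 * 1.09451 = 613.8 units

613.8 units


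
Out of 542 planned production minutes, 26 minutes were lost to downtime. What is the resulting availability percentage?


Formula: Availability = (Planned Time - Downtime) / Planned Time * 100
Uptime = 542 - 26 = 516 min
Availability = 516 / 542 * 100 = 95.2%

95.2%


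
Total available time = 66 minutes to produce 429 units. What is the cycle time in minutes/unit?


Formula: CT = Available Time / Number of Units
CT = 66 min / 429 units
CT = 0.15 min/unit

0.15 min/unit


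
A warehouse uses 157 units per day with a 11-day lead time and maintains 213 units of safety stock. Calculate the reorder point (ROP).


Formula: ROP = (Daily Demand * Lead Time) + Safety Stock
Demand during lead time = 157 * 11 = 1727 units
ROP = 1727 + 213 = 1940 units

1940 units


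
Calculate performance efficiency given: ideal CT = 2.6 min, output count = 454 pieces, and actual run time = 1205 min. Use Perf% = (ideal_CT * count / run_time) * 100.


Formula: Performance = (Ideal CT * Total Count) / Run Time * 100
Ideal output time = 2.6 * 454 = 1180.4 min
Performance = 1180.4 / 1205 * 100 = 98.0%

98.0%


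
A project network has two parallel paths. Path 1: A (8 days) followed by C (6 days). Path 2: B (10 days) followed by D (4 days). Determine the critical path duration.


Path 1 = 8 + 6 = 14 days
Path 2 = 10 + 4 = 14 days
Duration = max(14, 14) = 14 days

14 days


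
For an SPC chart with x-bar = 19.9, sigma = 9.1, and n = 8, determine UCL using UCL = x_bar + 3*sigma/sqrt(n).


UCL = 19.9 + 3 * 9.1 / sqrt(8)

29.55


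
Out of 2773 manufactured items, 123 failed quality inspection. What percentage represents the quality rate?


Formula: Quality Rate = Good Pieces / Total Pieces * 100
Good pieces = 2773 - 123 = 2650
QR = 2650 / 2773 * 100 = 95.6%

95.6%


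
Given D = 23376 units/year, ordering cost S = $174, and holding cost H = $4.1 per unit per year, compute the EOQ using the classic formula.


Formula: EOQ = sqrt(2 * D * S / H)
Numerator: 2 * 23376 * 174 = 8134848
2DS/H = 8134848 / 4.1 = 1984109.3
EOQ = sqrt(1984109.3) = 1408.6 units

1408.6 units


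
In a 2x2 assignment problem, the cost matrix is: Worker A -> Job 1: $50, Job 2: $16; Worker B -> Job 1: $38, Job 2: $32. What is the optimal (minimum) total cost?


Option 1: A->1 + B->2 = $50 + $32 = $82
Option 2: A->2 + B->1 = $16 + $38 = $54
Min cost = min($82, $54) = $54

$54


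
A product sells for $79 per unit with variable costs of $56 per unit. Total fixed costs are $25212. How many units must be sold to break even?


Formula: BEQ = Fixed Costs / (Price - Variable Cost)
Contribution margin = $79 - $56 = $23/unit
BEQ = ceil($25212 / $23/unit) = ceil(1096.17) = 1097 units

1097 units


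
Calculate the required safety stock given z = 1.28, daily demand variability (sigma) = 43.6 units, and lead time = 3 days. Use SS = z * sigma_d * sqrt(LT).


Formula: SS = z * sigma_d * sqrt(LT)
sqrt(LT) = sqrt(3) = 1.7321
SS = 1.28 * 43.6 * 1.7321
SS = 96.7 units

96.7 units


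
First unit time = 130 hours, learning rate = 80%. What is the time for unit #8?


Formula: T_n = T_1 * (learning_rate)^(log2(n)) where learning_rate = rate/100
Doublings = log2(8) = 3
T_n = 130 * 0.8^3
T_n = 130 * 0.512 = 66.6 hours

66.6 hours


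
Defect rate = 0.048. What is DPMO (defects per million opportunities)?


DPMO = defect_rate * 1000000 = 0.048 * 1000000

48000


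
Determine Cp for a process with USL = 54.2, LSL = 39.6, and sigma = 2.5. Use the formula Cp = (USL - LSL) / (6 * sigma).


Cp = (54.2 - 39.6) / (6 * 2.5)

0.97


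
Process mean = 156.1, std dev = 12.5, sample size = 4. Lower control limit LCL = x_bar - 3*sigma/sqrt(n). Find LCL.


LCL = 156.1 - 3 * 12.5 / sqrt(4)

137.35


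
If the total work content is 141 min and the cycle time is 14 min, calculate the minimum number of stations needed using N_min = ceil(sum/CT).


Formula: N_min = ceil(Sum of Task Times / Cycle Time)
N_min = ceil(141 min / 14 min) = ceil(10.0714)
N_min = 11 stations

11


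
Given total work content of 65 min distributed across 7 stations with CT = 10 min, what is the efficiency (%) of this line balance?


Formula: Efficiency = Sum of Task Times / (N_stations * CT) * 100
Total station capacity = 7 stations * 10 min = 70 min
Efficiency = 65 / 70 * 100 = 92.9%

92.9%


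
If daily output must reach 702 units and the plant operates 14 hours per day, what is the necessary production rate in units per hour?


Formula: Production Rate = Daily Demand / Available Hours
Rate = 702 units/day / 14 hours/day
Rate = 50.1 units/hour

50.1 units/hour


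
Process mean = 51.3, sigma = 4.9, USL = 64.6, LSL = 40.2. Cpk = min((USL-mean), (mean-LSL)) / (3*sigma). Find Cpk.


Cpu = (64.6 - 51.3) / (3 * 4.9) = 0.9
Cpl = (51.3 - 40.2) / (3 * 4.9) = 0.76
Cpk = min(0.9, 0.76) = 0.76

0.76


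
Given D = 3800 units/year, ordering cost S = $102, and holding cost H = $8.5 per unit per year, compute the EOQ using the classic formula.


Formula: EOQ = sqrt(2 * D * S / H)
Numerator: 2 * 3800 * 102 = 775200
2DS/H = 775200 / 8.5 = 91200.0
EOQ = sqrt(91200.0) = 302.0 units

302.0 units


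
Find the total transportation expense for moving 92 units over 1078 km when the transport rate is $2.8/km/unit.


TC = dist * cost * units = 1078 * 2.8 * 92 = $277692.80

$277692.80


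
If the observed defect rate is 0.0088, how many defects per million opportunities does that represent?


DPMO = defect_rate * 1000000 = 0.0088 * 1000000

8800


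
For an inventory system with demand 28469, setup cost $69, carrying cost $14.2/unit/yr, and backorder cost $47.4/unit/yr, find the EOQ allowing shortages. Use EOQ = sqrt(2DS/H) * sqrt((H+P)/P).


Formula: EOQ* = sqrt(2DS/H) * sqrt((H+P)/P)
Base EOQ = sqrt(2*28469*69/14.2) = 525.99 units
Correction = sqrt((14.2+47.4)/47.4) = 1.13999
EOQ* = 525.99 * 1.13999 = 599.6 units

599.6 units


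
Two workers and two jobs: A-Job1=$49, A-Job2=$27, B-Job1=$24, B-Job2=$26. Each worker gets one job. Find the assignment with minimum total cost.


Option 1: A->1 + B->2 = $49 + $26 = $75
Option 2: A->2 + B->1 = $27 + $24 = $51
Min cost = min($75, $51) = $51

$51


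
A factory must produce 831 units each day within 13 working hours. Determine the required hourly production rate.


Formula: Production Rate = Daily Demand / Available Hours
Rate = 831 units/day / 13 hours/day
Rate = 63.9 units/hour

63.9 units/hour


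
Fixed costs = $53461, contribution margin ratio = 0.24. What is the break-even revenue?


Formula: BER = Fixed Costs / Contribution Margin Ratio
BER = $53461 / 0.24
BER = $222754.17 (to the nearest cent)

$222754.17


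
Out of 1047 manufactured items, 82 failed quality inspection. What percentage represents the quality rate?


Formula: Quality Rate = Good Pieces / Total Pieces * 100
Good pieces = 1047 - 82 = 965
QR = 965 / 1047 * 100 = 92.2%

92.2%


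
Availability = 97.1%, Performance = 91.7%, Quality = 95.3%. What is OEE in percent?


Formula: OEE = Availability * Performance * Quality / 10000
A * P = 97.1% * 91.7% / 100 = 89.04%
OEE = 89.04% * 95.3% / 100 = 84.9%

84.9%


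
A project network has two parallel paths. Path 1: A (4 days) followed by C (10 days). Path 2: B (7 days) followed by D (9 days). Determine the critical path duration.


Path 1 = 4 + 10 = 14 days
Path 2 = 7 + 9 = 16 days
Duration = max(14, 16) = 16 days

16 days


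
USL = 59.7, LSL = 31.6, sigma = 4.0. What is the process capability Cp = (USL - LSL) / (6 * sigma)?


Cp = (59.7 - 31.6) / (6 * 4.0)

1.17


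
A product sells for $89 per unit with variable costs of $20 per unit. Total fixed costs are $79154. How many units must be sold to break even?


Formula: BEQ = Fixed Costs / (Price - Variable Cost)
Contribution margin = $89 - $20 = $69/unit
BEQ = ceil($79154 / $69/unit) = ceil(1147.16) = 1148 units

1148 units


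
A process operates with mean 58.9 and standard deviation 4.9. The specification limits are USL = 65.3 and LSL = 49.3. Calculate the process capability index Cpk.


Cpu = (65.3 - 58.9) / (3 * 4.9) = 0.44
Cpl = (58.9 - 49.3) / (3 * 4.9) = 0.65
Cpk = min(0.44, 0.65) = 0.44

0.44


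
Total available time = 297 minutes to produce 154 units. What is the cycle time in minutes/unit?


Formula: CT = Available Time / Number of Units
CT = 297 min / 154 units
CT = 1.93 min/unit

1.93 min/unit


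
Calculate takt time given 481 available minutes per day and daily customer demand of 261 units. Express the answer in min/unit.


Formula: Takt Time = Available Production Time / Customer Demand
Takt = 481 min/day / 261 units/day
Takt = 1.84 min/unit

1.84 min/unit


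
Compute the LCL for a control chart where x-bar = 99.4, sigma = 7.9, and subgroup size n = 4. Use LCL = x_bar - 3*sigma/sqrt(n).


LCL = 99.4 - 3 * 7.9 / sqrt(4)

87.55


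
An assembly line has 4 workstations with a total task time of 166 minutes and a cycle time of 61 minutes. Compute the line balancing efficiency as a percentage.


Formula: Efficiency = Sum of Task Times / (N_stations * CT) * 100
Total station capacity = 4 stations * 61 min = 244 min
Efficiency = 166 / 244 * 100 = 68.0%

68.0%


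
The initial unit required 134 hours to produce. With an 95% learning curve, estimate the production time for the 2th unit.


Formula: T_n = T_1 * (learning_rate)^(log2(n)) where learning_rate = rate/100
Doublings = log2(2) = 1
T_n = 134 * 0.95^1
T_n = 134 * 0.95 = 127.3 hours

127.3 hours


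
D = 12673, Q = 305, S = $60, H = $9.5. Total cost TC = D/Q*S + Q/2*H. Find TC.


TC = 12673/305 * 60 + 305/2 * 9.5

$3941.80


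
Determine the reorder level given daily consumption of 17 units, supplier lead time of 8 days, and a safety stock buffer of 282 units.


Formula: ROP = (Daily Demand * Lead Time) + Safety Stock
Demand during lead time = 17 * 8 = 136 units
ROP = 136 + 282 = 418 units

418 units


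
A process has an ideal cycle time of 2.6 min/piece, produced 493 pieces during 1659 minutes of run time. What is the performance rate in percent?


Formula: Performance = (Ideal CT * Total Count) / Run Time * 100
Ideal output time = 2.6 * 493 = 1281.8 min
Performance = 1281.8 / 1659 * 100 = 77.3%

77.3%


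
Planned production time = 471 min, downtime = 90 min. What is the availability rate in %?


Formula: Availability = (Planned Time - Downtime) / Planned Time * 100
Uptime = 471 - 90 = 381 min
Availability = 381 / 471 * 100 = 80.9%

80.9%


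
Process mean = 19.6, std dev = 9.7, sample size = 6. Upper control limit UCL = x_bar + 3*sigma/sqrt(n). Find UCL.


UCL = 19.6 + 3 * 9.7 / sqrt(6)

31.48


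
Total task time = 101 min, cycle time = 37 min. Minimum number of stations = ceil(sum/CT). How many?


Formula: N_min = ceil(Sum of Task Times / Cycle Time)
N_min = ceil(101 min / 37 min) = ceil(2.7297)
N_min = 3 stations

3


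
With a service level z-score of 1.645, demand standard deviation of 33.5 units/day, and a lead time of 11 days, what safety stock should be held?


Formula: SS = z * sigma_d * sqrt(LT)
sqrt(LT) = sqrt(11) = 3.3166
SS = 1.645 * 33.5 * 3.3166
SS = 182.8 units

182.8 units


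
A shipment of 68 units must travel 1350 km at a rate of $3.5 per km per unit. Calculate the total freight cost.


TC = dist * cost * units = 1350 * 3.5 * 68 = $321300.00

$321300.00


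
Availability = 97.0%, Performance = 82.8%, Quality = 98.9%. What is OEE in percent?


Formula: OEE = Availability * Performance * Quality / 10000
A * P = 97.0% * 82.8% / 100 = 80.32%
OEE = 80.32% * 98.9% / 100 = 79.4%

79.4%


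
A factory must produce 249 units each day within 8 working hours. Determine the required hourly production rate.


Formula: Production Rate = Daily Demand / Available Hours
Rate = 249 units/day / 8 hours/day
Rate = 31.1 units/hour

31.1 units/hour


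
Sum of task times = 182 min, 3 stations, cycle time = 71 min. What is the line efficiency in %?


Formula: Efficiency = Sum of Task Times / (N_stations * CT) * 100
Total station capacity = 3 stations * 71 min = 213 min
Efficiency = 182 / 213 * 100 = 85.4%

85.4%


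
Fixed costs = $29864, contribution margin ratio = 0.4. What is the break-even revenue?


Formula: BER = Fixed Costs / Contribution Margin Ratio
BER = $29864 / 0.4
BER = $74660.00 (to the nearest cent)

$74660.00


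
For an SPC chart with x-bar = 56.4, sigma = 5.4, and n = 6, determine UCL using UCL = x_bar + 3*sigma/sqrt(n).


UCL = 56.4 + 3 * 5.4 / sqrt(6)

63.01


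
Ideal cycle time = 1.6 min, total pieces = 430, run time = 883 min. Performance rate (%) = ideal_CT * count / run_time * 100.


Formula: Performance = (Ideal CT * Total Count) / Run Time * 100
Ideal output time = 1.6 * 430 = 688.0 min
Performance = 688.0 / 883 * 100 = 77.9%

77.9%


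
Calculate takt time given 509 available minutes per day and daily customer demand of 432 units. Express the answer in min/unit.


Formula: Takt Time = Available Production Time / Customer Demand
Takt = 509 min/day / 432 units/day
Takt = 1.18 min/unit

1.18 min/unit


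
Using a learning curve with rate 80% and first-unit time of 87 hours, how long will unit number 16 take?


Formula: T_n = T_1 * (learning_rate)^(log2(n)) where learning_rate = rate/100
Doublings = log2(16) = 4
T_n = 87 * 0.8^4
T_n = 87 * 0.4096 = 35.6 hours

35.6 hours


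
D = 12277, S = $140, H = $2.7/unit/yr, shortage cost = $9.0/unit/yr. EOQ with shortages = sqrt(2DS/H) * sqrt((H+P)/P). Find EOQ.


Formula: EOQ* = sqrt(2DS/H) * sqrt((H+P)/P)
Base EOQ = sqrt(2*12277*140/2.7) = 1128.35 units
Correction = sqrt((2.7+9.0)/9.0) = 1.14018
EOQ* = 1128.35 * 1.14018 = 1286.5 units

1286.5 units


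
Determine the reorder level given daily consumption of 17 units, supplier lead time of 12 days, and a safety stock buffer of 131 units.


Formula: ROP = (Daily Demand * Lead Time) + Safety Stock
Demand during lead time = 17 * 12 = 204 units
ROP = 204 + 131 = 335 units

335 units


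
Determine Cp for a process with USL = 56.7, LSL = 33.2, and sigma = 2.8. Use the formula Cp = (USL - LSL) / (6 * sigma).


Cp = (56.7 - 33.2) / (6 * 2.8)

1.4


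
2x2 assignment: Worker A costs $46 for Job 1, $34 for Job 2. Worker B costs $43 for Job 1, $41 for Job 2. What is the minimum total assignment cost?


Option 1: A->1 + B->2 = $46 + $41 = $87
Option 2: A->2 + B->1 = $34 + $43 = $77
Min cost = min($87, $77) = $77

$77


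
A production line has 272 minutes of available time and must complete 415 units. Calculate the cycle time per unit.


Formula: CT = Available Time / Number of Units
CT = 272 min / 415 units
CT = 0.66 min/unit

0.66 min/unit


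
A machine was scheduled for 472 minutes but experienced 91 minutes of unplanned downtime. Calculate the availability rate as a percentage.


Formula: Availability = (Planned Time - Downtime) / Planned Time * 100
Uptime = 472 - 91 = 381 min
Availability = 381 / 472 * 100 = 80.7%

80.7%


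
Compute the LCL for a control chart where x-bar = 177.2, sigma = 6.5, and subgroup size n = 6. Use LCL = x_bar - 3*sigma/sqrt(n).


LCL = 177.2 - 3 * 6.5 / sqrt(6)

169.24


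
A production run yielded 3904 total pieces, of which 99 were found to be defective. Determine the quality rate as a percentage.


Formula: Quality Rate = Good Pieces / Total Pieces * 100
Good pieces = 3904 - 99 = 3805
QR = 3805 / 3904 * 100 = 97.5%

97.5%


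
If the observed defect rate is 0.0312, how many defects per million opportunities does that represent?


DPMO = defect_rate * 1000000 = 0.0312 * 1000000

31200


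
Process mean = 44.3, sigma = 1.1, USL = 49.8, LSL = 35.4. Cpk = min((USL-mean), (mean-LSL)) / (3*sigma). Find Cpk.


Cpu = (49.8 - 44.3) / (3 * 1.1) = 1.67
Cpl = (44.3 - 35.4) / (3 * 1.1) = 2.7
Cpk = min(1.67, 2.7) = 1.67

1.67


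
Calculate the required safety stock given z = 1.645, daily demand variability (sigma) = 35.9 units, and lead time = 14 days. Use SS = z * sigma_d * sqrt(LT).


Formula: SS = z * sigma_d * sqrt(LT)
sqrt(LT) = sqrt(14) = 3.7417
SS = 1.645 * 35.9 * 3.7417
SS = 221.0 units

221.0 units


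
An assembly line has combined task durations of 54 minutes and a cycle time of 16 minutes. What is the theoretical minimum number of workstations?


Formula: N_min = ceil(Sum of Task Times / Cycle Time)
N_min = ceil(54 min / 16 min) = ceil(3.375)
N_min = 4 stations

4


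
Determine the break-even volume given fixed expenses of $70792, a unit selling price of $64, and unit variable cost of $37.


Formula: BEQ = Fixed Costs / (Price - Variable Cost)
Contribution margin = $64 - $37 = $27/unit
BEQ = ceil($70792 / $27/unit) = ceil(2621.93) = 2622 units

2622 units


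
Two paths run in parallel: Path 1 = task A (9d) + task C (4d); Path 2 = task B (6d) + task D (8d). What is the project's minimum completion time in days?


Path 1 = 9 + 4 = 13 days
Path 2 = 6 + 8 = 14 days
Duration = max(13, 14) = 14 days

14 days


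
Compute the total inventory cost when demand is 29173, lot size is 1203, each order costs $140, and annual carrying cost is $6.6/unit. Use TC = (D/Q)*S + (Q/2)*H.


TC = 29173/1203 * 140 + 1203/2 * 6.6

$7364.93


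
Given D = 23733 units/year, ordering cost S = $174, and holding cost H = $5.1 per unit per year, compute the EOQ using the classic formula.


Formula: EOQ = sqrt(2 * D * S / H)
Numerator: 2 * 23733 * 174 = 8259084
2DS/H = 8259084 / 5.1 = 1619428.2
EOQ = sqrt(1619428.2) = 1272.6 units

1272.6 units


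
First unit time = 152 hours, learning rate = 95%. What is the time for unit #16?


Formula: T_n = T_1 * (learning_rate)^(log2(n)) where learning_rate = rate/100
Doublings = log2(16) = 4
T_n = 152 * 0.95^4
T_n = 152 * 0.8145 = 123.8 hours

123.8 hours


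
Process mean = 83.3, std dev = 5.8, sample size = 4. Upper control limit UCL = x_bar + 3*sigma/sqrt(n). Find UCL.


UCL = 83.3 + 3 * 5.8 / sqrt(4)

92.0


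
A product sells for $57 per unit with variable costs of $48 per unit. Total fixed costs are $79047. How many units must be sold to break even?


Formula: BEQ = Fixed Costs / (Price - Variable Cost)
Contribution margin = $57 - $48 = $9/unit
BEQ = ceil($79047 / $9/unit) = ceil(8783.0) = 8783 units

8783 units


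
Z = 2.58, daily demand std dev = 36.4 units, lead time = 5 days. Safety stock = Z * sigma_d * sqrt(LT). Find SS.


Formula: SS = z * sigma_d * sqrt(LT)
sqrt(LT) = sqrt(5) = 2.2361
SS = 2.58 * 36.4 * 2.2361
SS = 210.0 units

210.0 units


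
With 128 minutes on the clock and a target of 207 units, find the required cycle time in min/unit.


Formula: CT = Available Time / Number of Units
CT = 128 min / 207 units
CT = 0.62 min/unit

0.62 min/unit


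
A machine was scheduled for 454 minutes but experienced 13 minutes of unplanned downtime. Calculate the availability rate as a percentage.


Formula: Availability = (Planned Time - Downtime) / Planned Time * 100
Uptime = 454 - 13 = 441 min
Availability = 441 / 454 * 100 = 97.1%

97.1%


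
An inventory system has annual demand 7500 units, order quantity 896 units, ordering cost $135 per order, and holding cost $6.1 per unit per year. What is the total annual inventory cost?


TC = 7500/896 * 135 + 896/2 * 6.1

$3862.82


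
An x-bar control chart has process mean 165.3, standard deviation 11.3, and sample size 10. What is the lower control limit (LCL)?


LCL = 165.3 - 3 * 11.3 / sqrt(10)

154.58


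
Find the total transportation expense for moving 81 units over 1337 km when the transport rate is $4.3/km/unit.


TC = dist * cost * units = 1337 * 4.3 * 81 = $465677.10

$465677.10


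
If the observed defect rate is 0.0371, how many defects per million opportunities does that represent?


DPMO = defect_rate * 1000000 = 0.0371 * 1000000

37100


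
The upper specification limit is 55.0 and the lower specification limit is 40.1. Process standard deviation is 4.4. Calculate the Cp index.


Cp = (55.0 - 40.1) / (6 * 4.4)

0.56


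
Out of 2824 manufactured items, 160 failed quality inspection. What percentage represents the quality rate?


Formula: Quality Rate = Good Pieces / Total Pieces * 100
Good pieces = 2824 - 160 = 2664
QR = 2664 / 2824 * 100 = 94.3%

94.3%


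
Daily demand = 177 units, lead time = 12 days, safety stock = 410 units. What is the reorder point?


Formula: ROP = (Daily Demand * Lead Time) + Safety Stock
Demand during lead time = 177 * 12 = 2124 units
ROP = 2124 + 410 = 2534 units

2534 units


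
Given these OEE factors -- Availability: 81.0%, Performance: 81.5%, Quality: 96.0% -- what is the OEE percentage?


Formula: OEE = Availability * Performance * Quality / 10000
A * P = 81.0% * 81.5% / 100 = 66.02%
OEE = 66.02% * 96.0% / 100 = 63.4%

63.4%


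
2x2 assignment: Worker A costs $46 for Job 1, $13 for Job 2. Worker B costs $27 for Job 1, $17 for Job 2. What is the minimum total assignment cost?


Option 1: A->1 + B->2 = $46 + $17 = $63
Option 2: A->2 + B->1 = $13 + $27 = $40
Min cost = min($63, $40) = $40

$40


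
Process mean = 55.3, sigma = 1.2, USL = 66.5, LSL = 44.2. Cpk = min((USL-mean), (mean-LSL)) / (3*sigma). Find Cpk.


Cpu = (66.5 - 55.3) / (3 * 1.2) = 3.11
Cpl = (55.3 - 44.2) / (3 * 1.2) = 3.08
Cpk = min(3.11, 3.08) = 3.08

3.08


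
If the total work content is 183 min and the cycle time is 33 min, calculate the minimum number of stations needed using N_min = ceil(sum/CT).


Formula: N_min = ceil(Sum of Task Times / Cycle Time)
N_min = ceil(183 min / 33 min) = ceil(5.5455)
N_min = 6 stations

6


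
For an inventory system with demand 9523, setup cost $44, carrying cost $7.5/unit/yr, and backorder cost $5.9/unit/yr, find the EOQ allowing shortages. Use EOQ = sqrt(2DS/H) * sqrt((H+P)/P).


Formula: EOQ* = sqrt(2DS/H) * sqrt((H+P)/P)
Base EOQ = sqrt(2*9523*44/7.5) = 334.27 units
Correction = sqrt((7.5+5.9)/5.9) = 1.50705
EOQ* = 334.27 * 1.50705 = 503.8 units

503.8 units


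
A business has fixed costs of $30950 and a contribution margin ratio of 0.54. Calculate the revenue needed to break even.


Formula: BER = Fixed Costs / Contribution Margin Ratio
BER = $30950 / 0.54
BER = $57314.81 (to the nearest cent)

$57314.81


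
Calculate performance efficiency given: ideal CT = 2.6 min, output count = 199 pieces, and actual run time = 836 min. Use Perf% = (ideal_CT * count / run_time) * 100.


Formula: Performance = (Ideal CT * Total Count) / Run Time * 100
Ideal output time = 2.6 * 199 = 517.4 min
Performance = 517.4 / 836 * 100 = 61.9%

61.9%


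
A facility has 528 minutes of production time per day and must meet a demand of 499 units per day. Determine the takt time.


Formula: Takt Time = Available Production Time / Customer Demand
Takt = 528 min/day / 499 units/day
Takt = 1.06 min/unit

1.06 min/unit


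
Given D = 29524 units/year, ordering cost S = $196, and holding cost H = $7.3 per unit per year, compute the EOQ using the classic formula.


Formula: EOQ = sqrt(2 * D * S / H)
Numerator: 2 * 29524 * 196 = 11573408
2DS/H = 11573408 / 7.3 = 1585398.4
EOQ = sqrt(1585398.4) = 1259.1 units

1259.1 units


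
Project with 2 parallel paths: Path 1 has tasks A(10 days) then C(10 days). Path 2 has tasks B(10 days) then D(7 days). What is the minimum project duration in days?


Path 1 = 10 + 10 = 20 days
Path 2 = 10 + 7 = 17 days
Duration = max(20, 17) = 20 days

20 days


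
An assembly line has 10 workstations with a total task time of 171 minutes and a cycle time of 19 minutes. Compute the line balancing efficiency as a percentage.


Formula: Efficiency = Sum of Task Times / (N_stations * CT) * 100
Total station capacity = 10 stations * 19 min = 190 min
Efficiency = 171 / 190 * 100 = 90.0%

90.0%


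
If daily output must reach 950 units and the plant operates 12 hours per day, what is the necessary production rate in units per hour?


Formula: Production Rate = Daily Demand / Available Hours
Rate = 950 units/day / 12 hours/day
Rate = 79.2 units/hour

79.2 units/hour


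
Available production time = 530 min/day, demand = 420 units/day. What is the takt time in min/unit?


Formula: Takt Time = Available Production Time / Customer Demand
Takt = 530 min/day / 420 units/day
Takt = 1.26 min/unit

1.26 min/unit


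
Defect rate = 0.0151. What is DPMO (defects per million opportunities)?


DPMO = defect_rate * 1000000 = 0.0151 * 1000000

15100


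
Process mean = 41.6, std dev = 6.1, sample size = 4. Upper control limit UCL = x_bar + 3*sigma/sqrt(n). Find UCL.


UCL = 41.6 + 3 * 6.1 / sqrt(4)

50.75


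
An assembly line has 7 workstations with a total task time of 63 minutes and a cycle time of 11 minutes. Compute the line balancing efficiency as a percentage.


Formula: Efficiency = Sum of Task Times / (N_stations * CT) * 100
Total station capacity = 7 stations * 11 min = 77 min
Efficiency = 63 / 77 * 100 = 81.8%

81.8%


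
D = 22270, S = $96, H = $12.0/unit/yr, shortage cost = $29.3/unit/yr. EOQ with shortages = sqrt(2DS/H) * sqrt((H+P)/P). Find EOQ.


Formula: EOQ* = sqrt(2DS/H) * sqrt((H+P)/P)
Base EOQ = sqrt(2*22270*96/12.0) = 596.93 units
Correction = sqrt((12.0+29.3)/29.3) = 1.18725
EOQ* = 596.93 * 1.18725 = 708.7 units

708.7 units


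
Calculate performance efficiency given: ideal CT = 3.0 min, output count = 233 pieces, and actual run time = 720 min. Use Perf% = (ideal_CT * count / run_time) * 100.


Formula: Performance = (Ideal CT * Total Count) / Run Time * 100
Ideal output time = 3.0 * 233 = 699.0 min
Performance = 699.0 / 720 * 100 = 97.1%

97.1%


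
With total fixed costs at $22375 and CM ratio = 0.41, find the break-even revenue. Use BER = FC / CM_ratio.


Formula: BER = Fixed Costs / Contribution Margin Ratio
BER = $22375 / 0.41
BER = $54573.17 (to the nearest cent)

$54573.17


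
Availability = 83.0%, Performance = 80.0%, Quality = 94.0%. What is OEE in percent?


Formula: OEE = Availability * Performance * Quality / 10000
A * P = 83.0% * 80.0% / 100 = 66.4%
OEE = 66.4% * 94.0% / 100 = 62.4%

62.4%


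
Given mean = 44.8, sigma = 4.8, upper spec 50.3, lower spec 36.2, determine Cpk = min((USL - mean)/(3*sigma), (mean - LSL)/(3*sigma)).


Cpu = (50.3 - 44.8) / (3 * 4.8) = 0.38
Cpl = (44.8 - 36.2) / (3 * 4.8) = 0.6
Cpk = min(0.38, 0.6) = 0.38

0.38


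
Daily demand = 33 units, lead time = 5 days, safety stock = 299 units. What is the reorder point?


Formula: ROP = (Daily Demand * Lead Time) + Safety Stock
Demand during lead time = 33 * 5 = 165 units
ROP = 165 + 299 = 464 units

464 units


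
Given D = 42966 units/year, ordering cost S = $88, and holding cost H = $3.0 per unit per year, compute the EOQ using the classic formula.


Formula: EOQ = sqrt(2 * D * S / H)
Numerator: 2 * 42966 * 88 = 7562016
2DS/H = 7562016 / 3.0 = 2520672.0
EOQ = sqrt(2520672.0) = 1587.7 units

1587.7 units


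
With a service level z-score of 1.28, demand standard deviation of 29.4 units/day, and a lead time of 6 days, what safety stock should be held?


Formula: SS = z * sigma_d * sqrt(LT)
sqrt(LT) = sqrt(6) = 2.4495
SS = 1.28 * 29.4 * 2.4495
SS = 92.2 units

92.2 units


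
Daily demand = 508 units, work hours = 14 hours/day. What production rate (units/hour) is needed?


Formula: Production Rate = Daily Demand / Available Hours
Rate = 508 units/day / 14 hours/day
Rate = 36.3 units/hour

36.3 units/hour


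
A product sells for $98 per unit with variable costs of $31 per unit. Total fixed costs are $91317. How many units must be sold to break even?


Formula: BEQ = Fixed Costs / (Price - Variable Cost)
Contribution margin = $98 - $31 = $67/unit
BEQ = ceil($91317 / $67/unit) = ceil(1362.94) = 1363 units

1363 units


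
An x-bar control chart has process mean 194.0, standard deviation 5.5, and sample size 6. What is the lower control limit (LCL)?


LCL = 194.0 - 3 * 5.5 / sqrt(6)

187.26


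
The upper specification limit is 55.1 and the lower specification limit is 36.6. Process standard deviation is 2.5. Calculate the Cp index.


Cp = (55.1 - 36.6) / (6 * 2.5)

1.23


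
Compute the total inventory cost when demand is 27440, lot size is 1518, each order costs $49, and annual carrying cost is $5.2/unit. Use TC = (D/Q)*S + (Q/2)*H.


TC = 27440/1518 * 49 + 1518/2 * 5.2

$4832.54


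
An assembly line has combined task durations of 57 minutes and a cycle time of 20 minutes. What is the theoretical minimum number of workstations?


Formula: N_min = ceil(Sum of Task Times / Cycle Time)
N_min = ceil(57 min / 20 min) = ceil(2.85)
N_min = 3 stations

3


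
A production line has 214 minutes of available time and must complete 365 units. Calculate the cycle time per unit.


Formula: CT = Available Time / Number of Units
CT = 214 min / 365 units
CT = 0.59 min/unit

0.59 min/unit


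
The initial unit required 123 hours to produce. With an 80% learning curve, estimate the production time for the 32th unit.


Formula: T_n = T_1 * (learning_rate)^(log2(n)) where learning_rate = rate/100
Doublings = log2(32) = 5
T_n = 123 * 0.8^5
T_n = 123 * 0.3277 = 40.3 hours

40.3 hours


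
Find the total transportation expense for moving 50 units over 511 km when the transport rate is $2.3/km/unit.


TC = dist * cost * units = 511 * 2.3 * 50 = $58765.00

$58765.00


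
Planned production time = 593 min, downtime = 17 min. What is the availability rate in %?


Formula: Availability = (Planned Time - Downtime) / Planned Time * 100
Uptime = 593 - 17 = 576 min
Availability = 576 / 593 * 100 = 97.1%

97.1%


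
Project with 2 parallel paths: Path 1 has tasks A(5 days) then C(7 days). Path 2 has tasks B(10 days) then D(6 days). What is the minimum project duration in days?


Path 1 = 5 + 7 = 12 days
Path 2 = 10 + 6 = 16 days
Duration = max(12, 16) = 16 days

16 days


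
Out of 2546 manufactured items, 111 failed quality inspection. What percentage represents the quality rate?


Formula: Quality Rate = Good Pieces / Total Pieces * 100
Good pieces = 2546 - 111 = 2435
QR = 2435 / 2546 * 100 = 95.6%

95.6%


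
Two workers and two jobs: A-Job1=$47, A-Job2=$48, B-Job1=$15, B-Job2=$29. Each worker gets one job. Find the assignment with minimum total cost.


Option 1: A->1 + B->2 = $47 + $29 = $76
Option 2: A->2 + B->1 = $48 + $15 = $63
Min cost = min($76, $63) = $63

$63


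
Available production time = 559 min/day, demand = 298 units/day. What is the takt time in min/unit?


Formula: Takt Time = Available Production Time / Customer Demand
Takt = 559 min/day / 298 units/day
Takt = 1.88 min/unit

1.88 min/unit


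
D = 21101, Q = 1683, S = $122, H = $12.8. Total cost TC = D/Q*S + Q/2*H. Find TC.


TC = 21101/1683 * 122 + 1683/2 * 12.8

$12300.80


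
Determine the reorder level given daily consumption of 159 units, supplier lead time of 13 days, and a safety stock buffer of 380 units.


Formula: ROP = (Daily Demand * Lead Time) + Safety Stock
Demand during lead time = 159 * 13 = 2067 units
ROP = 2067 + 380 = 2447 units

2447 units


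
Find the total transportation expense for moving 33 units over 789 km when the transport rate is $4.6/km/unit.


TC = dist * cost * units = 789 * 4.6 * 33 = $119770.20

$119770.20


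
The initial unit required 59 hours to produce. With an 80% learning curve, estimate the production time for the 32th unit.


Formula: T_n = T_1 * (learning_rate)^(log2(n)) where learning_rate = rate/100
Doublings = log2(32) = 5
T_n = 59 * 0.8^5
T_n = 59 * 0.3277 = 19.3 hours

19.3 hours


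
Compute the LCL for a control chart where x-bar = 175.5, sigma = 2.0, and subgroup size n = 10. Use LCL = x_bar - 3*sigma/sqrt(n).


LCL = 175.5 - 3 * 2.0 / sqrt(10)

173.6


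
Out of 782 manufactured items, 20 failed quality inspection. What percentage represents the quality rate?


Formula: Quality Rate = Good Pieces / Total Pieces * 100
Good pieces = 782 - 20 = 762
QR = 762 / 782 * 100 = 97.4%

97.4%


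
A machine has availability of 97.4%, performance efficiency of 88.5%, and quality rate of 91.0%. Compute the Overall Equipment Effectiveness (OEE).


Formula: OEE = Availability * Performance * Quality / 10000
A * P = 97.4% * 88.5% / 100 = 86.2%
OEE = 86.2% * 91.0% / 100 = 78.4%

78.4%


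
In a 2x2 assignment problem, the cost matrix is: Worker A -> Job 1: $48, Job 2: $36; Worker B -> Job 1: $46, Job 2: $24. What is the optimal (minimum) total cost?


Option 1: A->1 + B->2 = $48 + $24 = $72
Option 2: A->2 + B->1 = $36 + $46 = $82
Min cost = min($72, $82) = $72

$72


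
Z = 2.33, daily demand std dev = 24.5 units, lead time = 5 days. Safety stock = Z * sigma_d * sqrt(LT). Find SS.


Formula: SS = z * sigma_d * sqrt(LT)
sqrt(LT) = sqrt(5) = 2.2361
SS = 2.33 * 24.5 * 2.2361
SS = 127.6 units

127.6 units


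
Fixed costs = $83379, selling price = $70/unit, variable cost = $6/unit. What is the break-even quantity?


Formula: BEQ = Fixed Costs / (Price - Variable Cost)
Contribution margin = $70 - $6 = $64/unit
BEQ = ceil($83379 / $64/unit) = ceil(1302.8) = 1303 units

1303 units


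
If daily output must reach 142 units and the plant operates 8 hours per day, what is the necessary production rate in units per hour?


Formula: Production Rate = Daily Demand / Available Hours
Rate = 142 units/day / 8 hours/day
Rate = 17.8 units/hour

17.8 units/hour


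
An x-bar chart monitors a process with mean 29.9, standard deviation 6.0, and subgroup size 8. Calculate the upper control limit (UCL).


UCL = 29.9 + 3 * 6.0 / sqrt(8)

36.26


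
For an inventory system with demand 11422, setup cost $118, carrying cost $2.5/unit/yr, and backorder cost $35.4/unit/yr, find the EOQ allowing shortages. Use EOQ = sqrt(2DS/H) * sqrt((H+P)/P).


Formula: EOQ* = sqrt(2DS/H) * sqrt((H+P)/P)
Base EOQ = sqrt(2*11422*118/2.5) = 1038.38 units
Correction = sqrt((2.5+35.4)/35.4) = 1.03471
EOQ* = 1038.38 * 1.03471 = 1074.4 units

1074.4 units


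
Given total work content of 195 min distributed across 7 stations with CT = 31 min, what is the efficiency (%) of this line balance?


Formula: Efficiency = Sum of Task Times / (N_stations * CT) * 100
Total station capacity = 7 stations * 31 min = 217 min
Efficiency = 195 / 217 * 100 = 89.9%

89.9%


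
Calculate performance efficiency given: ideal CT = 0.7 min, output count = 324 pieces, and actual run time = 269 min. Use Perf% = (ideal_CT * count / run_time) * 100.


Formula: Performance = (Ideal CT * Total Count) / Run Time * 100
Ideal output time = 0.7 * 324 = 226.8 min
Performance = 226.8 / 269 * 100 = 84.3%

84.3%


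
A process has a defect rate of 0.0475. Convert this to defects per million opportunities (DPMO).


DPMO = defect_rate * 1000000 = 0.0475 * 1000000

47500


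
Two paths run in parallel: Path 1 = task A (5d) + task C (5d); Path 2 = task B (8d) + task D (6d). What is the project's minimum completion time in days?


Path 1 = 5 + 5 = 10 days
Path 2 = 8 + 6 = 14 days
Duration = max(10, 14) = 14 days

14 days


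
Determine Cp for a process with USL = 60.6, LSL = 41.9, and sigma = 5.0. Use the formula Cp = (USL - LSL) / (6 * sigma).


Cp = (60.6 - 41.9) / (6 * 5.0)

0.62


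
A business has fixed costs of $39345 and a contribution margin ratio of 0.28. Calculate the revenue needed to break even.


Formula: BER = Fixed Costs / Contribution Margin Ratio
BER = $39345 / 0.28
BER = $140517.86 (to the nearest cent)

$140517.86


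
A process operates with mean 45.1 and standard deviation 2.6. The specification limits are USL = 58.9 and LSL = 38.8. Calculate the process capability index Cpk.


Cpu = (58.9 - 45.1) / (3 * 2.6) = 1.77
Cpl = (45.1 - 38.8) / (3 * 2.6) = 0.81
Cpk = min(1.77, 0.81) = 0.81

0.81


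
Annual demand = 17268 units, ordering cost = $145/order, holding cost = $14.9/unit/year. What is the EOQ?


Formula: EOQ = sqrt(2 * D * S / H)
Numerator: 2 * 17268 * 145 = 5007720
2DS/H = 5007720 / 14.9 = 336088.6
EOQ = sqrt(336088.6) = 579.7 units

579.7 units


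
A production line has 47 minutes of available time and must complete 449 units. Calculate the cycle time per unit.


Formula: CT = Available Time / Number of Units
CT = 47 min / 449 units
CT = 0.1 min/unit

0.1 min/unit


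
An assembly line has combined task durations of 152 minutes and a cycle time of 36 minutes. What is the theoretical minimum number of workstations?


Formula: N_min = ceil(Sum of Task Times / Cycle Time)
N_min = ceil(152 min / 36 min) = ceil(4.2222)
N_min = 5 stations

5


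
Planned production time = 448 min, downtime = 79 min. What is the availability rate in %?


Formula: Availability = (Planned Time - Downtime) / Planned Time * 100
Uptime = 448 - 79 = 369 min
Availability = 369 / 448 * 100 = 82.4%

82.4%


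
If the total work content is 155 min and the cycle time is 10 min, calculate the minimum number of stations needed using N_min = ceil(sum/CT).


Formula: N_min = ceil(Sum of Task Times / Cycle Time)
N_min = ceil(155 min / 10 min) = ceil(15.5)
N_min = 16 stations

16


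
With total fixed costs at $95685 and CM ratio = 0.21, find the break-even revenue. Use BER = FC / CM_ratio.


Formula: BER = Fixed Costs / Contribution Margin Ratio
BER = $95685 / 0.21
BER = $455642.86 (to the nearest cent)

$455642.86


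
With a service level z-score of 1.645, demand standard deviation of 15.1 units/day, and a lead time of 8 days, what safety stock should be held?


Formula: SS = z * sigma_d * sqrt(LT)
sqrt(LT) = sqrt(8) = 2.8284
SS = 1.645 * 15.1 * 2.8284
SS = 70.3 units

70.3 units


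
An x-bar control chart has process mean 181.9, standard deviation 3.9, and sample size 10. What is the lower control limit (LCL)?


LCL = 181.9 - 3 * 3.9 / sqrt(10)

178.2


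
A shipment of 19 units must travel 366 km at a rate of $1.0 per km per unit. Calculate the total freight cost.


TC = dist * cost * units = 366 * 1.0 * 19 = $6954.00

$6954.00


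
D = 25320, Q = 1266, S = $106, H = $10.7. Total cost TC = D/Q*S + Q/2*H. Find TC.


TC = 25320/1266 * 106 + 1266/2 * 10.7

$8893.10


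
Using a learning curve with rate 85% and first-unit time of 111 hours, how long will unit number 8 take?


Formula: T_n = T_1 * (learning_rate)^(log2(n)) where learning_rate = rate/100
Doublings = log2(8) = 3
T_n = 111 * 0.85^3
T_n = 111 * 0.6141 = 68.2 hours

68.2 hours


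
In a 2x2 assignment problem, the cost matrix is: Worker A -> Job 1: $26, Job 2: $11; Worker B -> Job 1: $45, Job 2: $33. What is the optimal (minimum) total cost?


Option 1: A->1 + B->2 = $26 + $33 = $59
Option 2: A->2 + B->1 = $11 + $45 = $56
Min cost = min($59, $56) = $56

$56


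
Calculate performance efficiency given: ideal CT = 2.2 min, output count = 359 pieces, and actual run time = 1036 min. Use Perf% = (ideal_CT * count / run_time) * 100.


Formula: Performance = (Ideal CT * Total Count) / Run Time * 100
Ideal output time = 2.2 * 359 = 789.8 min
Performance = 789.8 / 1036 * 100 = 76.2%

76.2%
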